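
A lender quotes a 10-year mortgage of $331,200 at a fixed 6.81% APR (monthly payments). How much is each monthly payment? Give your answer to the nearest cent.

$3,813.16

Monthly rate = 6.81%/12 = 0.0056750; payment = 331,200 × 0.0056750 / (1 − (1+0.0056750)^−120) = $3,813.16.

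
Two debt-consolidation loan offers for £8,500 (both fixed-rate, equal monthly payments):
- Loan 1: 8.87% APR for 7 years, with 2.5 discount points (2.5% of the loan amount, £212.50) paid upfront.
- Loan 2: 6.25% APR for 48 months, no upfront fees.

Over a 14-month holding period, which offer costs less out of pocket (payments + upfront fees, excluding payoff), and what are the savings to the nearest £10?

Loan 1: at 8.87% the monthly rate is 0.0073917, so the payment is 8,500 × 0.0073917 / (1 − 1.0073917^−84) = £136.20.
Loan 2: monthly rate = 6.25%/12 = 0.0052083; payment = 8,500 × 0.0052083 / (1 − (1+0.0052083)^−48) = £200.60.
Over 14 months: Loan 1 costs 14 × £136.20 + £212.50 = £2,119.30; Loan 2 costs 14 × £200.60 = £2,808.40.
Loan 1 is cheaper by £2,808.40 − £2,119.30 = £689.10.

Loan 1 by £690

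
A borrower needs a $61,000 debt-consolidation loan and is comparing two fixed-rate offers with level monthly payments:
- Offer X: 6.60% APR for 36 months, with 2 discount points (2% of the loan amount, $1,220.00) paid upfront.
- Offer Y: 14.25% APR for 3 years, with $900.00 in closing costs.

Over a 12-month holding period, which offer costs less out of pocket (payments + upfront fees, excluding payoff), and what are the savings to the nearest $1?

Offer X by $2,319

Offer X: at 6.60% the monthly rate is 0.0055000, so the payment is 61,000 × 0.0055000 / (1 − 1.0055000^−36) = $1,872.37.
Offer Y: at 14.25% the monthly rate is 0.0118750, so the payment is 61,000 × 0.0118750 / (1 − 1.0118750^−36) = $2,092.25.
Over 12 months: Offer X costs 12 × $1,872.37 + $1,220.00 = $23,688.44; Offer Y costs 12 × $2,092.25 + $900.00 = $26,007.00.
Offer X is cheaper by $26,007.00 − $23,688.44 = $2,318.56.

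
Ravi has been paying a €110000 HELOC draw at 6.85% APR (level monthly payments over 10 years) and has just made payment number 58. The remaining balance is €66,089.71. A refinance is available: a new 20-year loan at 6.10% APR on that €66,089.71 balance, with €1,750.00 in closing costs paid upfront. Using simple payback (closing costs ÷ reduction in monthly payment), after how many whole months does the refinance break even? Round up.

Current payment = 110,000 × 6.85%/12 / (1 − (1+0.0057083)^−120) = €1,268.71.
Refinanced payment = 66,089.71 × 0.0050833 / (1 − (1+0.0050833)^−240) = €477.31.
Monthly savings = €1,268.71 − €477.31 = €791.40.
Break-even = €1,750.00 / €791.40 = 2.21 → 3 months.

3 months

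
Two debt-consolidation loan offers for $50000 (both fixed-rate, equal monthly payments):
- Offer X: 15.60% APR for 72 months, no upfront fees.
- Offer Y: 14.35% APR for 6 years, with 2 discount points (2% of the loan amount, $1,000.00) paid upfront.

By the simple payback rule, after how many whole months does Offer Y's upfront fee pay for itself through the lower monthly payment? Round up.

Offer X: at 15.60% the monthly rate is 0.0130000, so the payment is 50,000 × 0.0130000 / (1 − 1.0130000^−72) = $1,073.61.
Offer Y: monthly rate = 14.35%/12 = 0.0119583; payment = 50,000 × 0.0119583 / (1 − (1+0.0119583)^−72) = $1,039.68.
Monthly savings = $1,073.61 − $1,039.68 = $33.93.
Break-even = $1,000.00 / $33.93 = 29.47 → 30 months.

30 months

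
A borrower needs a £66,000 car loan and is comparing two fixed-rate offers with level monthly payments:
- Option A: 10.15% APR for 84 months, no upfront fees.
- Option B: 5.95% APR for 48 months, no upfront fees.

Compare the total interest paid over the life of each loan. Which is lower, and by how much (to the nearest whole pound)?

Option A: monthly rate = 10.15%/12 = 0.0084583; payment = 66,000 × 0.0084583 / (1 − (1+0.0084583)^−84) = £1,100.80.
Total interest on Option A = 84 × £1,100.80 − £66,000 = £26,467.20.
Option B: monthly rate = 5.95%/12 = 0.0049583; payment = 66,000 × 0.0049583 / (1 − (1+0.0049583)^−48) = £1,548.50.
Total interest on Option B = 48 × £1,548.50 − £66,000 = £8,328.00.
Option B is lower by £18,139.20.

Option B by £18,139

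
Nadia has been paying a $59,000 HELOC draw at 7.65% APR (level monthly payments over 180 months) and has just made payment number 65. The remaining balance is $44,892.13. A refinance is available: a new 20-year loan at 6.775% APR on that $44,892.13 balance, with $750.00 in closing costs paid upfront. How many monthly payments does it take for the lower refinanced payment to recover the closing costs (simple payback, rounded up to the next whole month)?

Current payment = 59,000 × 7.65%/12 / (1 − (1+0.0063750)^−180) = $551.98.
Refinanced payment = 44,892.13 × 0.0056458 / (1 − (1+0.0056458)^−240) = $342.01.
Monthly savings = $551.98 − $342.01 = $209.97.
Break-even = $750.00 / $209.97 = 3.57 → 4 months.

4 months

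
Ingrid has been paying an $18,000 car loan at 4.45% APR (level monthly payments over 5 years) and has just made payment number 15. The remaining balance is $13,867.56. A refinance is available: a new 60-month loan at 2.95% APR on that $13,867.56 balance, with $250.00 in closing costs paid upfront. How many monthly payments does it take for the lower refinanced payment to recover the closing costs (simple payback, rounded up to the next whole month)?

3 months

Current payment = 18,000 × 4.45%/12 / (1 − (1+0.0037083)^−60) = $335.17.
Refinanced payment = 13,867.56 × 0.0024583 / (1 − (1+0.0024583)^−60) = $248.87.
Monthly savings = $335.17 − $248.87 = $86.30.
Break-even = $250.00 / $86.30 = 2.90 → 3 months.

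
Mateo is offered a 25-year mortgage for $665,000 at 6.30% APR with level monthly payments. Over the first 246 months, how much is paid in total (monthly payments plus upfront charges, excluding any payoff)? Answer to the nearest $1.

Monthly rate = 6.3%/12 = 0.0052500; payment = 665,000 × 0.0052500 / (1 − (1+0.0052500)^−300) = $4,407.38.
Total outlay = 246 × $4,407.38 = $1,084,215.48.

$1,084,215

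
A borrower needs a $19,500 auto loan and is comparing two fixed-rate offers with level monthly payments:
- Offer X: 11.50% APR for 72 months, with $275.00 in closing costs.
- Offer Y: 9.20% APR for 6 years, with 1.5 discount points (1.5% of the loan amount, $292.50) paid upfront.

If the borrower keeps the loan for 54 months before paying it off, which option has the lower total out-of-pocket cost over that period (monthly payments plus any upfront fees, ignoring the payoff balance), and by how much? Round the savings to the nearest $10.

Offer X: monthly rate = 11.5%/12 = 0.0095833; payment = 19,500 × 0.0095833 / (1 − (1+0.0095833)^−72) = $376.18.
Offer Y: at 9.20% the monthly rate is 0.0076667, so the payment is 19,500 × 0.0076667 / (1 − 1.0076667^−72) = $353.44.
Over 54 months: Offer X costs 54 × $376.18 + $275.00 = $20,588.72; Offer Y costs 54 × $353.44 + $292.50 = $19,378.26.
Offer Y is cheaper by $20,588.72 − $19,378.26 = $1,210.46.

Offer Y by $1,210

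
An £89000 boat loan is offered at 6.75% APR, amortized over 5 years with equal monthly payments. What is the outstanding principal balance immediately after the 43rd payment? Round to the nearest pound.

£28,326

With monthly rate i = 6.75%/12 = 0.0056250, the balance after k of n payments is P · [(1+i)^n − (1+i)^k] / [(1+i)^n − 1].
(1+0.0056250)^60 = 1.40011493 and (1+0.0056250)^43 = 1.27277209, so the balance is 89,000 × (1.40011493 − 1.27277209) / (1.40011493 − 1) = £28,325.64.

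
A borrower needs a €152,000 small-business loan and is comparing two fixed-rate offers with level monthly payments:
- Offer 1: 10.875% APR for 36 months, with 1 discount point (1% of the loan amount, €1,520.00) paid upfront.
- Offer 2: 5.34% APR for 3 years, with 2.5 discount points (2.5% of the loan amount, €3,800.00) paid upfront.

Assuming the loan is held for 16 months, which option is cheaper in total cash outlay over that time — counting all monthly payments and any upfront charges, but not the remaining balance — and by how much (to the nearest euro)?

Offer 2 by €3,936

Offer 1: at 10.875% the monthly rate is 0.0090625, so the payment is 152,000 × 0.0090625 / (1 − 1.0090625^−36) = €4,967.29.
Offer 2: monthly rate = 5.34%/12 = 0.0044500; payment = 152,000 × 0.0044500 / (1 − (1+0.0044500)^−36) = €4,578.82.
Over 16 months: Offer 1 costs 16 × €4,967.29 + €1,520.00 = €80,996.64; Offer 2 costs 16 × €4,578.82 + €3,800.00 = €77,061.12.
Offer 2 is cheaper by €80,996.64 − €77,061.12 = €3,935.52.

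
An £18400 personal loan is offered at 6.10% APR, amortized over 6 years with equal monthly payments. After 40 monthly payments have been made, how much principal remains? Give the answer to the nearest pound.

With monthly rate i = 6.1%/12 = 0.0050833, the balance after k of n payments is P · [(1+i)^n − (1+i)^k] / [(1+i)^n − 1].
(1+0.0050833)^72 = 1.44061901 and (1+0.0050833)^40 = 1.22484986, so the balance is 18,400 × (1.44061901 − 1.22484986) / (1.44061901 − 1) = £9,010.40.

£9,010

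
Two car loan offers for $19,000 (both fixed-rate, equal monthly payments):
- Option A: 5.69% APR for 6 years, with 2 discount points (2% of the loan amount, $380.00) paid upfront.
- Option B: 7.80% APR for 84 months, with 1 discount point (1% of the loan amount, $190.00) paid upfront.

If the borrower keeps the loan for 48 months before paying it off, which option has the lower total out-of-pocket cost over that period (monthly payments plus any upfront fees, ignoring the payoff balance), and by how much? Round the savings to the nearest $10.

Option B by $1,050

Option A: monthly rate = 5.69%/12 = 0.0047417; payment = 19,000 × 0.0047417 / (1 − (1+0.0047417)^−72) = $312.11.
Option B: monthly rate = 7.8%/12 = 0.0065000; payment = 19,000 × 0.0065000 / (1 − (1+0.0065000)^−84) = $294.25.
Over 48 months: Option A costs 48 × $312.11 + $380.00 = $15,361.28; Option B costs 48 × $294.25 + $190.00 = $14,314.00.
Option B is cheaper by $15,361.28 − $14,314.00 = $1,047.28.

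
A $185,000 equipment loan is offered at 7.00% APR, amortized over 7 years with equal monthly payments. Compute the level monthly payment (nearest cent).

$2,792.15

Monthly rate = 7%/12 = 0.0058333; payment = 185,000 × 0.0058333 / (1 − (1+0.0058333)^−84) = $2,792.15.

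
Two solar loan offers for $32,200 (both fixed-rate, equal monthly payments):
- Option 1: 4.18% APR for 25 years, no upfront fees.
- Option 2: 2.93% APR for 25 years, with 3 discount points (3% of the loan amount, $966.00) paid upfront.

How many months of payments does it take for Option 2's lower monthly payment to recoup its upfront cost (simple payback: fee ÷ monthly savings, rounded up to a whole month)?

45 months

Option 1: at 4.18% the monthly rate is 0.0034833, so the payment is 32,200 × 0.0034833 / (1 − 1.0034833^−300) = $173.18.
Option 2: monthly rate = 2.93%/12 = 0.0024417; payment = 32,200 × 0.0024417 / (1 − (1+0.0024417)^−300) = $151.53.
Monthly savings = $173.18 − $151.53 = $21.65.
Break-even = $966.00 / $21.65 = 44.62 → 45 months.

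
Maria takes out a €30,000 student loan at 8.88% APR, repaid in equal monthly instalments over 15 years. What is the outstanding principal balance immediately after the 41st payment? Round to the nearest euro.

€26,178

With monthly rate i = 8.88%/12 = 0.0074000, the balance after k of n payments is P · [(1+i)^n − (1+i)^k] / [(1+i)^n − 1].
(1+0.0074000)^180 = 3.77007833 and (1+0.0074000)^41 = 1.35294396, so the balance is 30,000 × (3.77007833 − 1.35294396) / (3.77007833 − 1) = €26,177.61.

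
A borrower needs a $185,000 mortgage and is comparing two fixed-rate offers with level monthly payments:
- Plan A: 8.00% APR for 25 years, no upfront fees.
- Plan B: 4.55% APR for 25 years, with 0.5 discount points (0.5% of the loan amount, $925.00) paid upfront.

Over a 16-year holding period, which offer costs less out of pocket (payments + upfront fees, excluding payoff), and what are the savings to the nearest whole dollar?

Plan A: monthly rate = 8%/12 = 0.0066667; payment = 185,000 × 0.0066667 / (1 − (1+0.0066667)^−300) = $1,427.86.
Plan B: monthly rate = 4.55%/12 = 0.0037917; payment = 185,000 × 0.0037917 / (1 − (1+0.0037917)^−300) = $1,033.55.
Over 192 months: Plan A costs 192 × $1,427.86 = $274,149.12; Plan B costs 192 × $1,033.55 + $925.00 = $199,366.60.
Plan B is cheaper by $274,149.12 − $199,366.60 = $74,782.52.

Plan B by $74,783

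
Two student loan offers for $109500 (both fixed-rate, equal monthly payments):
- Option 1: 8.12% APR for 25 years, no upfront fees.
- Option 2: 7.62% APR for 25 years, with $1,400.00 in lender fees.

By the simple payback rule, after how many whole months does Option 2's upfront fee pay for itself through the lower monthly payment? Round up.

39 months

Option 1: monthly rate = 8.12%/12 = 0.0067667; payment = 109,500 × 0.0067667 / (1 − (1+0.0067667)^−300) = $853.86.
Option 2: monthly rate = 7.62%/12 = 0.0063500; payment = 109,500 × 0.0063500 / (1 − (1+0.0063500)^−300) = $817.76.
Monthly savings = $853.86 − $817.76 = $36.10.
Break-even = $1,400.00 / $36.10 = 38.78 → 39 months.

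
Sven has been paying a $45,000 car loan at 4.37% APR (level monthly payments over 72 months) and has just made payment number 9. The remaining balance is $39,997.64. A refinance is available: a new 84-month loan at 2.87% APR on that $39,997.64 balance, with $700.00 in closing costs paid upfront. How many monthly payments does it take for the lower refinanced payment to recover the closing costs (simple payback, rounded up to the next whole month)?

4 months

Current payment = 45,000 × 4.37%/12 / (1 − (1+0.0036417)^−72) = $711.64.
Refinanced payment = 39,997.64 × 0.0023917 / (1 − (1+0.0023917)^−84) = $526.16.
Monthly savings = $711.64 − $526.16 = $185.48.
Break-even = $700.00 / $185.48 = 3.77 → 4 months.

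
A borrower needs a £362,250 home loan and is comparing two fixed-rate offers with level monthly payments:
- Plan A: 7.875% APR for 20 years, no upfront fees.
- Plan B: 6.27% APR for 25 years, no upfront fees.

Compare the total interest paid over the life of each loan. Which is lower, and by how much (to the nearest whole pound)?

Plan B by £2,212

Plan A: monthly rate = 7.875%/12 = 0.0065625; payment = 362,250 × 0.0065625 / (1 − (1+0.0065625)^−240) = £3,001.88.
Total interest on Plan A = 240 × £3,001.88 − £362,250 = £358,201.20.
Plan B: monthly rate = 6.27%/12 = 0.0052250; payment = 362,250 × 0.0052250 / (1 − (1+0.0052250)^−300) = £2,394.13.
Total interest on Plan B = 300 × £2,394.13 − £362,250 = £355,989.00.
Plan B is lower by £2,212.20.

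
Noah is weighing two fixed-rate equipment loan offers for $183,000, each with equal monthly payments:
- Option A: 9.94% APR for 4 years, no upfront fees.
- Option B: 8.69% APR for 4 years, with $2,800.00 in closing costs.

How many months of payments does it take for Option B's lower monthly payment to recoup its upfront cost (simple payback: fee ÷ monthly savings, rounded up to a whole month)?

26 months

Option A: at 9.94% the monthly rate is 0.0082833, so the payment is 183,000 × 0.0082833 / (1 − 1.0082833^−48) = $4,636.08.
Option B: monthly rate = 8.69%/12 = 0.0072417; payment = 183,000 × 0.0072417 / (1 − (1+0.0072417)^−48) = $4,527.07.
Monthly savings = $4,636.08 − $4,527.07 = $109.01.
Break-even = $2,800.00 / $109.01 = 25.69 → 26 months.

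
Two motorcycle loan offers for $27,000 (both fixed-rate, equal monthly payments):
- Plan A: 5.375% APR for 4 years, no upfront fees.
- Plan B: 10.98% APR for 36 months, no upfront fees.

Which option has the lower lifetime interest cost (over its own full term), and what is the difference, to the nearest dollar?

Plan A by $1,746

Plan A: monthly rate = 5.375%/12 = 0.0044792; payment = 27,000 × 0.0044792 / (1 − (1+0.0044792)^−48) = $626.39.
Total interest on Plan A = 48 × $626.39 − $27,000 = $3,066.72.
Plan B: monthly rate = 10.98%/12 = 0.0091500; payment = 27,000 × 0.0091500 / (1 − (1+0.0091500)^−36) = $883.69.
Total interest on Plan B = 36 × $883.69 − $27,000 = $4,812.84.
Plan A is lower by $1,746.12.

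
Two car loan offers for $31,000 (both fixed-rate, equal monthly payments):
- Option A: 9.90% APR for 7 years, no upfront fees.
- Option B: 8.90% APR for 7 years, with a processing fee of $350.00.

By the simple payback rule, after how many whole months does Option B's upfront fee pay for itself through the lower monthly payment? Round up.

Option A: at 9.90% the monthly rate is 0.0082500, so the payment is 31,000 × 0.0082500 / (1 − 1.0082500^−84) = $513.04.
Option B: monthly rate = 8.9%/12 = 0.0074167; payment = 31,000 × 0.0074167 / (1 − (1+0.0074167)^−84) = $497.19.
Monthly savings = $513.04 − $497.19 = $15.85.
Break-even = $350.00 / $15.85 = 22.08 → 23 months.

23 months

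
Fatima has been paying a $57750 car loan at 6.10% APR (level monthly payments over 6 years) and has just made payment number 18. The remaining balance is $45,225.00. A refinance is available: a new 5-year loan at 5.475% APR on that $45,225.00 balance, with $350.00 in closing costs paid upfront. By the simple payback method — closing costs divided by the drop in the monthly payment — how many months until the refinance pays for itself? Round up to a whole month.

Current payment = 57,750 × 6.1%/12 / (1 − (1+0.0050833)^−72) = $959.81.
Refinanced payment = 45,225.00 × 0.0045625 / (1 − (1+0.0045625)^−60) = $863.33.
Monthly savings = $959.81 − $863.33 = $96.48.
Break-even = $350.00 / $96.48 = 3.63 → 4 months.

4 months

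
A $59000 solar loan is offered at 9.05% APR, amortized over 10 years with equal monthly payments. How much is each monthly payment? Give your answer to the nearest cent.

$748.98

At 9.05% the monthly rate is 0.0075417, so the payment is 59,000 × 0.0075417 / (1 − 1.0075417^−120) = $748.98.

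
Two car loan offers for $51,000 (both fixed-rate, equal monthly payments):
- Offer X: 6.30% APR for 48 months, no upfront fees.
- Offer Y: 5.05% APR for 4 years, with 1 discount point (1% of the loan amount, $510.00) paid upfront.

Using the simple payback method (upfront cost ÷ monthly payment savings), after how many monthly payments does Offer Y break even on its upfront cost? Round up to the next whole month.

18 months

Offer X: at 6.30% the monthly rate is 0.0052500, so the payment is 51,000 × 0.0052500 / (1 − 1.0052500^−48) = $1,204.76.
Offer Y: at 5.05% the monthly rate is 0.0042083, so the payment is 51,000 × 0.0042083 / (1 − 1.0042083^−48) = $1,175.65.
Monthly savings = $1,204.76 − $1,175.65 = $29.11.
Break-even = $510.00 / $29.11 = 17.52 → 18 months.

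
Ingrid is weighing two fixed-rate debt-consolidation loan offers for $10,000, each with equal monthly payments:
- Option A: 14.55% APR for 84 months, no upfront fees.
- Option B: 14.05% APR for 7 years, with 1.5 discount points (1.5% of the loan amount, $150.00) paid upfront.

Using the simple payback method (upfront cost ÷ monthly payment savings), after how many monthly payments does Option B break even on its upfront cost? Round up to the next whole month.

55 months

Option A: at 14.55% the monthly rate is 0.0121250, so the payment is 10,000 × 0.0121250 / (1 − 1.0121250^−84) = $190.45.
Option B: monthly rate = 14.05%/12 = 0.0117083; payment = 10,000 × 0.0117083 / (1 − (1+0.0117083)^−84) = $187.68.
Monthly savings = $190.45 − $187.68 = $2.77.
Break-even = $150.00 / $2.77 = 54.15 → 55 months.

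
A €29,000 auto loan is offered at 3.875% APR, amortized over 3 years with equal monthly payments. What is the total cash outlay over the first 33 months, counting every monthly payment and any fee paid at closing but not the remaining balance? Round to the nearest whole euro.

At 3.875% the monthly rate is 0.0032292, so the payment is 29,000 × 0.0032292 / (1 − 1.0032292^−36) = €854.58.
Total outlay = 33 × €854.58 = €28,201.14.

€28,201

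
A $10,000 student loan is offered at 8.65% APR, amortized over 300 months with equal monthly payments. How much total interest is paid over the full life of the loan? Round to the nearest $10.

Monthly rate = 8.65%/12 = 0.0072083; payment = 10,000 × 0.0072083 / (1 − (1+0.0072083)^−300) = $81.54.
Total paid = 300 × $81.54 = $24,462.00; interest = $24,462.00 − $10,000 = $14,462.00.

$14,460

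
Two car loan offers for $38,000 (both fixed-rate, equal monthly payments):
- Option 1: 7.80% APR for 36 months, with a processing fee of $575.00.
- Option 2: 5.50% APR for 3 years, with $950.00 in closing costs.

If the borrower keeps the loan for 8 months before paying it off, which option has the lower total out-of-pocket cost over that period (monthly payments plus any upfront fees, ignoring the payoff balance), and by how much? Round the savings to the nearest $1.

Option 1 by $56

Option 1: monthly rate = 7.8%/12 = 0.0065000; payment = 38,000 × 0.0065000 / (1 − (1+0.0065000)^−36) = $1,187.28.
Option 2: monthly rate = 5.5%/12 = 0.0045833; payment = 38,000 × 0.0045833 / (1 − (1+0.0045833)^−36) = $1,147.44.
Over 8 months: Option 1 costs 8 × $1,187.28 + $575.00 = $10,073.24; Option 2 costs 8 × $1,147.44 + $950.00 = $10,129.52.
Option 1 is cheaper by $10,129.52 − $10,073.24 = $56.28.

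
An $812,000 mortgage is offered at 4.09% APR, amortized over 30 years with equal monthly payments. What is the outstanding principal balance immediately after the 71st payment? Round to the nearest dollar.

With monthly rate i = 4.09%/12 = 0.0034083, the balance after k of n payments is P · [(1+i)^n − (1+i)^k] / [(1+i)^n − 1].
(1+0.0034083)^360 = 3.40387241 and (1+0.0034083)^71 = 1.27325958, so the balance is 812,000 × (3.40387241 − 1.27325958) / (3.40387241 − 1) = $719,696.11.

$719,696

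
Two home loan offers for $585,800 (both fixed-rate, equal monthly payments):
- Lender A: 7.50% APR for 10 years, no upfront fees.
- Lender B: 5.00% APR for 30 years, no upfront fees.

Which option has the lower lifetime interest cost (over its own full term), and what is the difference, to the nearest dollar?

Lender A by $297,666

Lender A: at 7.50% the monthly rate is 0.0062500, so the payment is 585,800 × 0.0062500 / (1 − 1.0062500^−120) = $6,953.55.
Total interest on Lender A = 120 × $6,953.55 − $585,800 = $248,626.00.
Lender B: at 5.00% the monthly rate is 0.0041667, so the payment is 585,800 × 0.0041667 / (1 − 1.0041667^−360) = $3,144.70.
Total interest on Lender B = 360 × $3,144.70 − $585,800 = $546,292.00.
Lender A is lower by $297,666.00.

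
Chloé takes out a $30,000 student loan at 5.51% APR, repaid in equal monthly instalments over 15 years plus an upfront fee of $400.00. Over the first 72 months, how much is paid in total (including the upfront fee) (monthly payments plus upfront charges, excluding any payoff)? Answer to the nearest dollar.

$18,060

Monthly rate = 5.51%/12 = 0.0045917; payment = 30,000 × 0.0045917 / (1 − (1+0.0045917)^−180) = $245.28.
Total outlay = 72 × $245.28 + $400.00 = $18,060.16.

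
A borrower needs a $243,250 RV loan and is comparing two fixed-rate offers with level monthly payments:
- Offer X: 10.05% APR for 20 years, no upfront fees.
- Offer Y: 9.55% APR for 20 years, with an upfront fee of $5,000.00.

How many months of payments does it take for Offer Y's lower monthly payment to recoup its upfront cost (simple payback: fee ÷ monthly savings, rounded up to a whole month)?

Offer X: at 10.05% the monthly rate is 0.0083750, so the payment is 243,250 × 0.0083750 / (1 − 1.0083750^−240) = $2,355.48.
Offer Y: monthly rate = 9.55%/12 = 0.0079583; payment = 243,250 × 0.0079583 / (1 − (1+0.0079583)^−240) = $2,275.36.
Monthly savings = $2,355.48 − $2,275.36 = $80.12.
Break-even = $5,000.00 / $80.12 = 62.41 → 63 months.

63 months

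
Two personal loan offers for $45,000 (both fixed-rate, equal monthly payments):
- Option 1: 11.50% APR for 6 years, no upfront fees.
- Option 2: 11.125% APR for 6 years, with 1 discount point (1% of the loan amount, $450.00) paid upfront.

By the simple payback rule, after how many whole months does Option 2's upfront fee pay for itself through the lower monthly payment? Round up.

52 months

Option 1: monthly rate = 11.5%/12 = 0.0095833; payment = 45,000 × 0.0095833 / (1 − (1+0.0095833)^−72) = $868.10.
Option 2: monthly rate = 11.125%/12 = 0.0092708; payment = 45,000 × 0.0092708 / (1 − (1+0.0092708)^−72) = $859.42.
Monthly savings = $868.10 − $859.42 = $8.68.
Break-even = $450.00 / $8.68 = 51.84 → 52 months.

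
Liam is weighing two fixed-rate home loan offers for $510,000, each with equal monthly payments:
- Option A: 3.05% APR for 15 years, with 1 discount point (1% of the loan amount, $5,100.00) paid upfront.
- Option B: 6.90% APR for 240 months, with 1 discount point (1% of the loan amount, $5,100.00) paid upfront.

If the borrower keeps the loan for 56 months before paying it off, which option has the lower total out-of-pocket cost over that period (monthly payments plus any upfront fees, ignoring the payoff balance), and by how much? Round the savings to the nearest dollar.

Option A: at 3.05% the monthly rate is 0.0025417, so the payment is 510,000 × 0.0025417 / (1 − 1.0025417^−180) = $3,534.24.
Option B: at 6.90% the monthly rate is 0.0057500, so the payment is 510,000 × 0.0057500 / (1 − 1.0057500^−240) = $3,923.47.
Over 56 months: Option A costs 56 × $3,534.24 + $5,100.00 = $203,017.44; Option B costs 56 × $3,923.47 + $5,100.00 = $224,814.32.
Option A is cheaper by $224,814.32 − $203,017.44 = $21,796.88.

Option A by $21,797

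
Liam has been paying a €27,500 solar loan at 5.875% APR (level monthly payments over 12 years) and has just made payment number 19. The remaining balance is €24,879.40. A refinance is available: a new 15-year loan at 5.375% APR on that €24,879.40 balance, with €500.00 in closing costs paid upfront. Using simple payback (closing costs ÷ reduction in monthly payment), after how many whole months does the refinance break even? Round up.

8 months

Current payment = 27,500 × 5.875%/12 / (1 − (1+0.0048958)^−144) = €266.58.
Refinanced payment = 24,879.40 × 0.0044792 / (1 − (1+0.0044792)^−180) = €201.64.
Monthly savings = €266.58 − €201.64 = €64.94.
Break-even = €500.00 / €64.94 = 7.70 → 8 months.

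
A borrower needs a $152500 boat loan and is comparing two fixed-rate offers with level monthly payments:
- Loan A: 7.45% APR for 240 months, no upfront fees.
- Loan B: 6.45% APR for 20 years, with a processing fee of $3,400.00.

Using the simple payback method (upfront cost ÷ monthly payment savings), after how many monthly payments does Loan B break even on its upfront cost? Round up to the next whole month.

Loan A: at 7.45% the monthly rate is 0.0062083, so the payment is 152,500 × 0.0062083 / (1 − 1.0062083^−240) = $1,223.87.
Loan B: monthly rate = 6.45%/12 = 0.0053750; payment = 152,500 × 0.0053750 / (1 − (1+0.0053750)^−240) = $1,132.51.
Monthly savings = $1,223.87 − $1,132.51 = $91.36.
Break-even = $3,400.00 / $91.36 = 37.22 → 38 months.

38 months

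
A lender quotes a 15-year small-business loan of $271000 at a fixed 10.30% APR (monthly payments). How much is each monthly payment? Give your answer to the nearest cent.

$2,962.12

Monthly rate = 10.3%/12 = 0.0085833; payment = 271,000 × 0.0085833 / (1 − (1+0.0085833)^−180) = $2,962.12.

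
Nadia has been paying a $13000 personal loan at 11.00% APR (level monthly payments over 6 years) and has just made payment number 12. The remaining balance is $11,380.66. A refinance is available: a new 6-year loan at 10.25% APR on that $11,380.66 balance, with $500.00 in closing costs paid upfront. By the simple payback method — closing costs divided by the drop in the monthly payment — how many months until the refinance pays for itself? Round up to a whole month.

15 months

Current payment = 13,000 × 11%/12 / (1 − (1+0.0091667)^−72) = $247.44.
Refinanced payment = 11,380.66 × 0.0085417 / (1 − (1+0.0085417)^−72) = $212.27.
Monthly savings = $247.44 − $212.27 = $35.17.
Break-even = $500.00 / $35.17 = 14.22 → 15 months.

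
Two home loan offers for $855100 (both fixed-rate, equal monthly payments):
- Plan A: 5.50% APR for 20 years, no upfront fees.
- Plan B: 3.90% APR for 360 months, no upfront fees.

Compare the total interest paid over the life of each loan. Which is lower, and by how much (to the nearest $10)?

Plan A: monthly rate = 5.5%/12 = 0.0045833; payment = 855,100 × 0.0045833 / (1 − (1+0.0045833)^−240) = $5,882.12.
Total interest on Plan A = 240 × $5,882.12 − $855,100 = $556,608.80.
Plan B: at 3.90% the monthly rate is 0.0032500, so the payment is 855,100 × 0.0032500 / (1 − 1.0032500^−360) = $4,033.23.
Total interest on Plan B = 360 × $4,033.23 − $855,100 = $596,862.80.
Plan A is lower by $40,254.00.

Plan A by $40,250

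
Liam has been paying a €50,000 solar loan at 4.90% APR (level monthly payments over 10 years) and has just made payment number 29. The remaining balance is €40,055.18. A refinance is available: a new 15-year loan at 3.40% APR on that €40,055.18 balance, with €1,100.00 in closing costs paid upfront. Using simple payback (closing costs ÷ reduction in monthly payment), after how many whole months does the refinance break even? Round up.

Current payment = 50,000 × 4.9%/12 / (1 − (1+0.0040833)^−120) = €527.89.
Refinanced payment = 40,055.18 × 0.0028333 / (1 − (1+0.0028333)^−180) = €284.38.
Monthly savings = €527.89 − €284.38 = €243.51.
Break-even = €1,100.00 / €243.51 = 4.52 → 5 months.

5 months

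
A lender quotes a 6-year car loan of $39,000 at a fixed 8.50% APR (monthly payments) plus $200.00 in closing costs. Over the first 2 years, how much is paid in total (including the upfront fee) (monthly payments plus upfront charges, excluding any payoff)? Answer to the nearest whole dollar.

$16,841

Monthly rate = 8.5%/12 = 0.0070833; payment = 39,000 × 0.0070833 / (1 − (1+0.0070833)^−72) = $693.36.
Total outlay = 24 × $693.36 + $200.00 = $16,840.64.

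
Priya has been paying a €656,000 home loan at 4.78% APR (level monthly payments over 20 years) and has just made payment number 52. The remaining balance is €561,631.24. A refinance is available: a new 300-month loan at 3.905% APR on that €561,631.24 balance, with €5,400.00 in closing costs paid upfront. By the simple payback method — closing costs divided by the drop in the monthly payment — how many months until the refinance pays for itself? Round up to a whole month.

5 months

Current payment = 656,000 × 4.78%/12 / (1 − (1+0.0039833)^−240) = €4,249.98.
Refinanced payment = 561,631.24 × 0.0032542 / (1 − (1+0.0032542)^−300) = €2,935.12.
Monthly savings = €4,249.98 − €2,935.12 = €1,314.86.
Break-even = €5,400.00 / €1,314.86 = 4.11 → 5 months.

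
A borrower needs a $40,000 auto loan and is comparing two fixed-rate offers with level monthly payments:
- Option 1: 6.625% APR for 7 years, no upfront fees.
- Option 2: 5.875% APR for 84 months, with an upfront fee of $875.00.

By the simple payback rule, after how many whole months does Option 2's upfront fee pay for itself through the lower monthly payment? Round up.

Option 1: at 6.625% the monthly rate is 0.0055208, so the payment is 40,000 × 0.0055208 / (1 − 1.0055208^−84) = $596.40.
Option 2: at 5.875% the monthly rate is 0.0048958, so the payment is 40,000 × 0.0048958 / (1 − 1.0048958^−84) = $581.95.
Monthly savings = $596.40 − $581.95 = $14.45.
Break-even = $875.00 / $14.45 = 60.55 → 61 months.

61 months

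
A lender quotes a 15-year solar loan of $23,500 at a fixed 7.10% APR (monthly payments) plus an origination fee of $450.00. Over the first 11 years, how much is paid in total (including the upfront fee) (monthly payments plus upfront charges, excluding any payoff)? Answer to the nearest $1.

Monthly rate = 7.1%/12 = 0.0059167; payment = 23,500 × 0.0059167 / (1 − (1+0.0059167)^−180) = $212.54.
Total outlay = 132 × $212.54 + $450.00 = $28,505.28.

$28,505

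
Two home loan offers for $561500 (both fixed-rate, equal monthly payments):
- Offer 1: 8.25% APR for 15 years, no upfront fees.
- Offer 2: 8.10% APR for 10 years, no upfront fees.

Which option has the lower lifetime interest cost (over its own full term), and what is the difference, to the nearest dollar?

Offer 2 by $159,451

Offer 1: at 8.25% the monthly rate is 0.0068750, so the payment is 561,500 × 0.0068750 / (1 − 1.0068750^−180) = $5,447.34.
Total interest on Offer 1 = 180 × $5,447.34 − $561,500 = $419,021.20.
Offer 2: monthly rate = 8.1%/12 = 0.0067500; payment = 561,500 × 0.0067500 / (1 − (1+0.0067500)^−120) = $6,842.25.
Total interest on Offer 2 = 120 × $6,842.25 − $561,500 = $259,570.00.
Offer 2 is lower by $159,451.20.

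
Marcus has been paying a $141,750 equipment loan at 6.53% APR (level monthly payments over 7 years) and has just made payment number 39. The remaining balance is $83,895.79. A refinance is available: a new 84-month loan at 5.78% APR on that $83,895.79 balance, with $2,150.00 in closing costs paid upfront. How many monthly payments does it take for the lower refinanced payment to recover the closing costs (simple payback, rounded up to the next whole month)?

Current payment = 141,750 × 6.53%/12 / (1 − (1+0.0054417)^−84) = $2,106.97.
Refinanced payment = 83,895.79 × 0.0048167 / (1 − (1+0.0048167)^−84) = $1,216.77.
Monthly savings = $2,106.97 − $1,216.77 = $890.20.
Break-even = $2,150.00 / $890.20 = 2.42 → 3 months.

3 months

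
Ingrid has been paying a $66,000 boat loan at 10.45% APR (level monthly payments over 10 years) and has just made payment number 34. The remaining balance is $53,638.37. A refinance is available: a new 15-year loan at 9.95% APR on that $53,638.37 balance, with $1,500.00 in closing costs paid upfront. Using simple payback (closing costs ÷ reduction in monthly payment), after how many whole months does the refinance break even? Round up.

Current payment = 66,000 × 10.45%/12 / (1 − (1+0.0087083)^−120) = $888.72.
Refinanced payment = 53,638.37 × 0.0082917 / (1 − (1+0.0082917)^−180) = $574.76.
Monthly savings = $888.72 − $574.76 = $313.96.
Break-even = $1,500.00 / $313.96 = 4.78 → 5 months.

5 months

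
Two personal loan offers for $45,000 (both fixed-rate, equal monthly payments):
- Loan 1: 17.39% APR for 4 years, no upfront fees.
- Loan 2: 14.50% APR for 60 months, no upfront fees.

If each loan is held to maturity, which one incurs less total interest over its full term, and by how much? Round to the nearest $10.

Loan 1: at 17.39% the monthly rate is 0.0144917, so the payment is 45,000 × 0.0144917 / (1 − 1.0144917^−48) = $1,307.57.
Total interest on Loan 1 = 48 × $1,307.57 − $45,000 = $17,763.36.
Loan 2: at 14.50% the monthly rate is 0.0120833, so the payment is 45,000 × 0.0120833 / (1 − 1.0120833^−60) = $1,058.77.
Total interest on Loan 2 = 60 × $1,058.77 − $45,000 = $18,526.20.
Loan 1 is lower by $762.84.

Loan 1 by $760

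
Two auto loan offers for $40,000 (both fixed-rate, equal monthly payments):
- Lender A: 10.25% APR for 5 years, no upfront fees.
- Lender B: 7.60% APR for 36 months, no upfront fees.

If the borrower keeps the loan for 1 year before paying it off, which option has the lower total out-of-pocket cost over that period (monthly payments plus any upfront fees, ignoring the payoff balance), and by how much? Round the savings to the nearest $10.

Lender A by $4,700

Lender A: monthly rate = 10.25%/12 = 0.0085417; payment = 40,000 × 0.0085417 / (1 − (1+0.0085417)^−60) = $854.81.
Lender B: at 7.60% the monthly rate is 0.0063333, so the payment is 40,000 × 0.0063333 / (1 − 1.0063333^−36) = $1,246.09.
Over 12 months: Lender A costs 12 × $854.81 = $10,257.72; Lender B costs 12 × $1,246.09 = $14,953.08.
Lender A is cheaper by $14,953.08 − $10,257.72 = $4,695.36.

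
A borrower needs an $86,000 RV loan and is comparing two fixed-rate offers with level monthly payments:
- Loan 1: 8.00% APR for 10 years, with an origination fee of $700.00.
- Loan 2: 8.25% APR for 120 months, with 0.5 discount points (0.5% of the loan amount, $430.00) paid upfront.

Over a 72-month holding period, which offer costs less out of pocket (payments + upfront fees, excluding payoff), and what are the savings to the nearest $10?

Loan 1 by $550

Loan 1: monthly rate = 8%/12 = 0.0066667; payment = 86,000 × 0.0066667 / (1 − (1+0.0066667)^−120) = $1,043.42.
Loan 2: at 8.25% the monthly rate is 0.0068750, so the payment is 86,000 × 0.0068750 / (1 − 1.0068750^−120) = $1,054.81.
Over 72 months: Loan 1 costs 72 × $1,043.42 + $700.00 = $75,826.24; Loan 2 costs 72 × $1,054.81 + $430.00 = $76,376.32.
Loan 1 is cheaper by $76,376.32 − $75,826.24 = $550.08.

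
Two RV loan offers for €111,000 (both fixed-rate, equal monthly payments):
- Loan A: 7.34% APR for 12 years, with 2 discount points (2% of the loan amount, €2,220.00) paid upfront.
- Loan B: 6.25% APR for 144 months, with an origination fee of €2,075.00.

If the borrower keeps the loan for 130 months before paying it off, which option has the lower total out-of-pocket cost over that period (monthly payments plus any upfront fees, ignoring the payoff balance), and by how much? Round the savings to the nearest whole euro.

Loan B by €8,479

Loan A: at 7.34% the monthly rate is 0.0061167, so the payment is 111,000 × 0.0061167 / (1 − 1.0061167^−144) = €1,161.72.
Loan B: at 6.25% the monthly rate is 0.0052083, so the payment is 111,000 × 0.0052083 / (1 − 1.0052083^−144) = €1,097.61.
Over 130 months: Loan A costs 130 × €1,161.72 + €2,220.00 = €153,243.60; Loan B costs 130 × €1,097.61 + €2,075.00 = €144,764.30.
Loan B is cheaper by €153,243.60 − €144,764.30 = €8,479.30.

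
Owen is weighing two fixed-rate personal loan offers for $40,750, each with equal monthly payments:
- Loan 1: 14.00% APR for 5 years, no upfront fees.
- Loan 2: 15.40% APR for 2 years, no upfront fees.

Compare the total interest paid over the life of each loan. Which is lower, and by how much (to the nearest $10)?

Loan 1: monthly rate = 14%/12 = 0.0116667; payment = 40,750 × 0.0116667 / (1 − (1+0.0116667)^−60) = $948.18.
Total interest on Loan 1 = 60 × $948.18 − $40,750 = $16,140.80.
Loan 2: at 15.40% the monthly rate is 0.0128333, so the payment is 40,750 × 0.0128333 / (1 − 1.0128333^−24) = $1,983.58.
Total interest on Loan 2 = 24 × $1,983.58 − $40,750 = $6,855.92.
Loan 2 is lower by $9,284.88.

Loan 2 by $9,280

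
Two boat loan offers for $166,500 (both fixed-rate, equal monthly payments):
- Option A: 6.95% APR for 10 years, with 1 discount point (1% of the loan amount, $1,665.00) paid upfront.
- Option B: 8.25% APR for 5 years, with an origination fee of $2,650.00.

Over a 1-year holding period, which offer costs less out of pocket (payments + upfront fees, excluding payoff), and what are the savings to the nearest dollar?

Option A: at 6.95% the monthly rate is 0.0057917, so the payment is 166,500 × 0.0057917 / (1 − 1.0057917^−120) = $1,928.92.
Option B: at 8.25% the monthly rate is 0.0068750, so the payment is 166,500 × 0.0068750 / (1 − 1.0068750^−60) = $3,395.98.
Over 12 months: Option A costs 12 × $1,928.92 + $1,665.00 = $24,812.04; Option B costs 12 × $3,395.98 + $2,650.00 = $43,401.76.
Option A is cheaper by $43,401.76 − $24,812.04 = $18,589.72.

Option A by $18,590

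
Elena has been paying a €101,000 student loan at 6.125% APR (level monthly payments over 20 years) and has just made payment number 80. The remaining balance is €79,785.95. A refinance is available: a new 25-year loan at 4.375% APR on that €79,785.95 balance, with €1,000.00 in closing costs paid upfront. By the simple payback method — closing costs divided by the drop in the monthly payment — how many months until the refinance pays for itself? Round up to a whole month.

4 months

Current payment = 101,000 × 6.125%/12 / (1 − (1+0.0051042)^−240) = €730.90.
Refinanced payment = 79,785.95 × 0.0036458 / (1 − (1+0.0036458)^−300) = €437.83.
Monthly savings = €730.90 − €437.83 = €293.07.
Break-even = €1,000.00 / €293.07 = 3.41 → 4 months.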